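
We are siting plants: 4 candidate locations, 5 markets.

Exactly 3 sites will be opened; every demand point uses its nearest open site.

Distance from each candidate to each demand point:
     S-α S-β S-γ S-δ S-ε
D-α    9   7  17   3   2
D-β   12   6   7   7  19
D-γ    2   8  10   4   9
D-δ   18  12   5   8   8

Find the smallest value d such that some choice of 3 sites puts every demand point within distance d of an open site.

7

Open {D-α, D-β, D-γ}.
  Farthest demand point is S-γ at distance 7 (to D-β); all others are ≤ 7.
With {D-α, D-γ, D-δ} the worst case is 7.
With {D-β, D-γ, D-δ} the worst case is 8.
No size-3 selection achieves below 7.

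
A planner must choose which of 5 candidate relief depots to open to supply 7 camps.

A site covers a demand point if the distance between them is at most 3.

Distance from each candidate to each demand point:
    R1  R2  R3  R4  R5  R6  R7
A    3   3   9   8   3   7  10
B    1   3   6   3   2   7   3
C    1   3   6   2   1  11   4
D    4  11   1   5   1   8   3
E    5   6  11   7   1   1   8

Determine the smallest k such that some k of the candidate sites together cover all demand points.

Coverage sets (demand points within 3 of each site):
  A: {R1, R2, R5}
  B: {R1, R2, R4, R5, R7}
  C: {R1, R2, R4, R5}
  D: {R3, R5, R7}
  E: {R5, R6}
No 2 sites suffice: every size-2 union leaves at least one demand point uncovered.
But {B, D, E} covers everything, so the minimum is 3.

3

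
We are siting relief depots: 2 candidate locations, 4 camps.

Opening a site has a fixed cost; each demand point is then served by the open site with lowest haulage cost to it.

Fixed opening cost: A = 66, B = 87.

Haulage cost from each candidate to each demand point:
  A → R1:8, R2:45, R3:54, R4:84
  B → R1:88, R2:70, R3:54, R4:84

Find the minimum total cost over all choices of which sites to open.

Open {A}: assign each demand point to its cheapest open site.
  R1→A 8, R2→A 45, R3→A 54, R4→A 84
  haulage cost 191, fixed 66 → total 257.
Compare {A, B}: haulage cost 191 + fixed 153 = 344.
Compare {B}: haulage cost 296 + fixed 87 = 383.

257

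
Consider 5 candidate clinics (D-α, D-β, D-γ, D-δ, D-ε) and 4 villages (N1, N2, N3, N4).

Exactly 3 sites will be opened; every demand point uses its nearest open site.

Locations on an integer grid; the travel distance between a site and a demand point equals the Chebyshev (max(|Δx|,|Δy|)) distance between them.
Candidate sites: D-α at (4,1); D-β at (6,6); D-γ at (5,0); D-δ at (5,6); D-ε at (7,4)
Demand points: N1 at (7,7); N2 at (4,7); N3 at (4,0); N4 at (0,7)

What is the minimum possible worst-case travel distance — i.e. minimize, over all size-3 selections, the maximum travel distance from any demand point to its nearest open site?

Open {D-α, D-β, D-δ}.
  Farthest demand point is N4 at travel distance 5 (to D-δ); all others are ≤ 5.
With {D-α, D-γ, D-δ} the worst case is 5.
With {D-α, D-δ, D-ε} the worst case is 5.
No size-3 selection achieves below 5.

5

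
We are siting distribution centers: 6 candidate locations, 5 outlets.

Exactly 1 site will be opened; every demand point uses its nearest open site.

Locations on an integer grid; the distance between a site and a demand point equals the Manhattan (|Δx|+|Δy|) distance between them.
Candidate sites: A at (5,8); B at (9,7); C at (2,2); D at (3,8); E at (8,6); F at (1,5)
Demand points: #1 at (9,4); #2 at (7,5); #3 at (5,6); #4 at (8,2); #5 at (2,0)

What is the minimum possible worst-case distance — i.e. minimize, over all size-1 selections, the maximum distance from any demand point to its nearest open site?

9

Open {C}.
  Farthest demand point is #1 at distance 9 (to C); all others are ≤ 9.
With {F} the worst case is 10.
With {A} the worst case is 11.
No size-1 selection achieves below 9.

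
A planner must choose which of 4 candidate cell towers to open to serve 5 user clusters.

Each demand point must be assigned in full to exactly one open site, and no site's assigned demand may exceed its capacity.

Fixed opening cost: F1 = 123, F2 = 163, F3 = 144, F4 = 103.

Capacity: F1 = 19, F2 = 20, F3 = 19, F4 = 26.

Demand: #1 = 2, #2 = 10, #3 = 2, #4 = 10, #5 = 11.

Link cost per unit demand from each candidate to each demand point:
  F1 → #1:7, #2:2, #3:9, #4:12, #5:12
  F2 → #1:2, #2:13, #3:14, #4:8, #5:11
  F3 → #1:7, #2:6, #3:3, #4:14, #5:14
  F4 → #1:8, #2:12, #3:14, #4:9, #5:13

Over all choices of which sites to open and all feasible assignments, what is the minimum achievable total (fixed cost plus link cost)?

511

Open {F1, F4}; cheapest assignment that respects the capacities:
  F1 (cap 19, load 14): #1, #2, #3 — cost 2×7 + 10×2 + 2×9 = 52
  F4 (cap 26, load 21): #4, #5 — cost 10×9 + 11×13 = 233
  Shipping 285, fixed 226 → total 511.
  Any other capacity-feasible assignment to {F1, F4} ships for at least 285.
Compare {F3, F4}: its best feasible assignment gives total 560.
Compare {F2, F4}: its best feasible assignment gives total 629.
Every other set of open sites that can feasibly serve all demand totals ≥ 560 even under its best assignment. Minimum: 511.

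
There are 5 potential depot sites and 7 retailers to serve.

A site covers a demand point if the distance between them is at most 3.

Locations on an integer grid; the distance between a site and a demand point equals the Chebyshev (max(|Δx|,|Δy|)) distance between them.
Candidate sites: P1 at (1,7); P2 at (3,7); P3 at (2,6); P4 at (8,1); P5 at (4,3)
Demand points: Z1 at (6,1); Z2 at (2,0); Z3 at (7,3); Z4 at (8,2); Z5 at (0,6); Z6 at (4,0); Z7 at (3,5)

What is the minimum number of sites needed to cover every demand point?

Coverage sets (demand points within 3 of each site):
  P1: {Z5, Z7}
  P2: {Z5, Z7}
  P3: {Z5, Z7}
  P4: {Z1, Z3, Z4}
  P5: {Z1, Z2, Z3, Z6, Z7}
No 2 sites suffice: every size-2 union leaves at least one demand point uncovered.
But {P1, P4, P5} covers everything, so the minimum is 3.

3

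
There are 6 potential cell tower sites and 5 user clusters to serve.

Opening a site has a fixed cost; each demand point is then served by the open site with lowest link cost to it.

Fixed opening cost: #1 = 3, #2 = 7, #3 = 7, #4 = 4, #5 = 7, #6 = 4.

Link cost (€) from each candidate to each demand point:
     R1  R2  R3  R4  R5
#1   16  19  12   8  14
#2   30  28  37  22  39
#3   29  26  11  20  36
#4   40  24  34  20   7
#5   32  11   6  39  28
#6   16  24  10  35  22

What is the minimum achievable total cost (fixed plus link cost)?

Open {#1, #4, #5}: assign each demand point to its cheapest open site.
  R1→#1 16, R2→#5 11, R3→#5 6, R4→#1 8, R5→#4 7
  link cost 48, fixed 14 → total 62.
Compare {#1, #5}: link cost 55 + fixed 10 = 65.
Compare {#1, #4, #5, #6}: link cost 48 + fixed 18 = 66.
Compare {#1, #4}: link cost 62 + fixed 7 = 69.
All other subsets cost ≥ 65. Minimum total cost: 62.

62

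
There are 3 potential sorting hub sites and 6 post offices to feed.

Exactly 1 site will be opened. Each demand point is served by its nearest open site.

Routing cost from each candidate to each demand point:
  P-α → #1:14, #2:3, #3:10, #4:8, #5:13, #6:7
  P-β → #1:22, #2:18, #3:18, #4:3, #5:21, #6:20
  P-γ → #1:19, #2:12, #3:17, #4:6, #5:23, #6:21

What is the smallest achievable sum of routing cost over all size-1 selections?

Open {P-α}.
  #1→P-α 14, #2→P-α 3, #3→P-α 10, #4→P-α 8, #5→P-α 13, #6→P-α 7  ⇒ total 55.
Compare {P-γ}: total 98.
Compare {P-β}: total 102.

55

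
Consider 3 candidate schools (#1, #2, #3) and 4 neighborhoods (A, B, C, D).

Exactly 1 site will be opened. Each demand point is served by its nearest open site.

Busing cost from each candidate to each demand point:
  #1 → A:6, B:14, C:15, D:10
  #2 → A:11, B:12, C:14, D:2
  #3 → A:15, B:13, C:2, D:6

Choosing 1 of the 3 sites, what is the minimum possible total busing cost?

36

Open {#3}.
  A→#3 15, B→#3 13, C→#3 2, D→#3 6  ⇒ total 36.
Compare {#2}: total 39.
Compare {#1}: total 45.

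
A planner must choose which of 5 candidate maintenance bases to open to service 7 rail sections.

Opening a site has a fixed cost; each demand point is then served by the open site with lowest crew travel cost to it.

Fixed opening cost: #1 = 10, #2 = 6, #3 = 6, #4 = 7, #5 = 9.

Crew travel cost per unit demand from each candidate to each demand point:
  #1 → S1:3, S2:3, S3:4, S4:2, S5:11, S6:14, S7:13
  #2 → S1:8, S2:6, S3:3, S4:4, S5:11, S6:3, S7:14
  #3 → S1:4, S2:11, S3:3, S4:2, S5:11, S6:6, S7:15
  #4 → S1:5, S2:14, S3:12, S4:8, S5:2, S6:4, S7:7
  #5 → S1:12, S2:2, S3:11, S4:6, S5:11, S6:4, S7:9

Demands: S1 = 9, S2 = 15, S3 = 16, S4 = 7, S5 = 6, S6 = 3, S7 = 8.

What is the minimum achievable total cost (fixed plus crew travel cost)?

228

Open {#1, #2, #4, #5}: assign each demand point to its cheapest open site.
  S1→#1 9×3=27, S2→#5 15×2=30, S3→#2 16×3=48, S4→#1 7×2=14, S5→#4 6×2=12, S6→#2 3×3=9, S7→#4 8×7=56
  crew travel cost 196, fixed 32 → total 228.
Compare {#3, #4, #5}: crew travel cost 208 + fixed 22 = 230.
Compare {#1, #3, #4, #5}: crew travel cost 199 + fixed 32 = 231.
Compare {#2, #3, #4, #5}: crew travel cost 205 + fixed 28 = 233.
All other subsets cost ≥ 230. Minimum total cost: 228.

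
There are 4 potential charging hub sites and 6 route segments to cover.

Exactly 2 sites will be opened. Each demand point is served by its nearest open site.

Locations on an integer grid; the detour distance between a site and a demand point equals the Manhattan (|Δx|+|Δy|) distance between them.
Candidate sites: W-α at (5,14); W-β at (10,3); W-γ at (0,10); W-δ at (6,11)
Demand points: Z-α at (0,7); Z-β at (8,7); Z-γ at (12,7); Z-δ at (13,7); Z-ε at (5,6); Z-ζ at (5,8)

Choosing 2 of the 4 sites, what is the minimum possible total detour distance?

Open {W-β, W-γ}.
  Z-α→W-γ 3, Z-β→W-β 6, Z-γ→W-β 6, Z-δ→W-β 7, Z-ε→W-β 8, Z-ζ→W-γ 7  ⇒ total 37.
Compare {W-β, W-δ}: total 39.
Compare {W-γ, W-δ}: total 40.
No size-2 selection does better; minimum is 37.

37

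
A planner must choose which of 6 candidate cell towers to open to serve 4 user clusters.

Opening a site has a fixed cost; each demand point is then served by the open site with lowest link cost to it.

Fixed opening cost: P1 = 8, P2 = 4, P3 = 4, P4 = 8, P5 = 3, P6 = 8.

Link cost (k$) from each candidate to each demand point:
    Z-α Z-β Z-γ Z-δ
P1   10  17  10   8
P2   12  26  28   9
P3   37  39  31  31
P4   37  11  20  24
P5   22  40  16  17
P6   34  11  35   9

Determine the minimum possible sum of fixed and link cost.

53

Open {P1}: assign each demand point to its cheapest open site.
  Z-α→P1 10, Z-β→P1 17, Z-γ→P1 10, Z-δ→P1 8
  link cost 45, fixed 8 → total 53.
Compare {P1, P4}: link cost 39 + fixed 16 = 55.
Compare {P1, P6}: link cost 39 + fixed 16 = 55.
Compare {P1, P5}: link cost 45 + fixed 11 = 56.
All other subsets cost ≥ 55. Minimum total cost: 53.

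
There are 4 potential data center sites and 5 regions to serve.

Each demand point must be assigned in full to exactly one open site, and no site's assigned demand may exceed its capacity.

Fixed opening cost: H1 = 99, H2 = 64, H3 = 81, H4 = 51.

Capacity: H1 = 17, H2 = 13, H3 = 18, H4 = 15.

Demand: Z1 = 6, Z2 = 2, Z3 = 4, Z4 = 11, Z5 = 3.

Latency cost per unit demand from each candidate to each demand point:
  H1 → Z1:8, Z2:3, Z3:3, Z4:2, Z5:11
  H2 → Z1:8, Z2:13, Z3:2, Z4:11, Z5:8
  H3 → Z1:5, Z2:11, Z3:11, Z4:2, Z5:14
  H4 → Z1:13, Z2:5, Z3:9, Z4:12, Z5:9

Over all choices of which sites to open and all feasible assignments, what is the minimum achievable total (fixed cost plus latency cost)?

Open {H2, H3}; cheapest assignment that respects the capacities:
  H2 (cap 13, load 9): Z2, Z3, Z5 — cost 2×13 + 4×2 + 3×8 = 58
  H3 (cap 18, load 17): Z1, Z4 — cost 6×5 + 11×2 = 52
  Shipping 110, fixed 145 → total 255.
  Any other capacity-feasible assignment to {H2, H3} ships for at least 110.
Compare {H3, H4}: its best feasible assignment gives total 257.
Compare {H1, H2}: its best feasible assignment gives total 271.
Every other set of open sites that can feasibly serve all demand totals ≥ 257 even under its best assignment. Minimum: 255.

255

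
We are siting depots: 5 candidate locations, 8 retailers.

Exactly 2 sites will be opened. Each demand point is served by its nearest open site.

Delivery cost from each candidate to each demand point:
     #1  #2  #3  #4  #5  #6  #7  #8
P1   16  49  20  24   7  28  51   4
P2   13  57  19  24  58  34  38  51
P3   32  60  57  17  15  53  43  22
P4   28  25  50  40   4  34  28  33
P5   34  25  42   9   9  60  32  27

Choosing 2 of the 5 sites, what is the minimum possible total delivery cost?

141

Open {P1, P5}.
  #1→P1 16, #2→P5 25, #3→P1 20, #4→P5 9, #5→P1 7, #6→P1 28, #7→P5 32, #8→P1 4  ⇒ total 141.
Compare {P1, P4}: total 149.
Compare {P2, P5}: total 168.
No size-2 selection does better; minimum is 141.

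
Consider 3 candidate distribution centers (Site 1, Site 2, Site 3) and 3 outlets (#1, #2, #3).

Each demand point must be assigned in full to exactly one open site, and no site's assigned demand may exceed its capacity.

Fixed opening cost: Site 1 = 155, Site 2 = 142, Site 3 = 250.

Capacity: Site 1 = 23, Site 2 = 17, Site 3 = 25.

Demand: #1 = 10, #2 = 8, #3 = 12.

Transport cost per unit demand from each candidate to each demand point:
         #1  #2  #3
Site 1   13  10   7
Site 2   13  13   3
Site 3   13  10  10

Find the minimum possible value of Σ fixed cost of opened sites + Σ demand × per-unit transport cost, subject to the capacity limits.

Open {Site 1, Site 2}; cheapest assignment that respects the capacities:
  Site 1 (cap 23, load 18): #1, #2 — cost 10×13 + 8×10 = 210
  Site 2 (cap 17, load 12): #3 — cost 12×3 = 36
  Shipping 246, fixed 297 → total 543.
  Any other capacity-feasible assignment to {Site 1, Site 2} ships for at least 246.
Compare {Site 2, Site 3}: its best feasible assignment gives total 638.
Compare {Site 1, Site 3}: its best feasible assignment gives total 699.
Every other set of open sites that can feasibly serve all demand totals ≥ 638 even under its best assignment. Minimum: 543.

543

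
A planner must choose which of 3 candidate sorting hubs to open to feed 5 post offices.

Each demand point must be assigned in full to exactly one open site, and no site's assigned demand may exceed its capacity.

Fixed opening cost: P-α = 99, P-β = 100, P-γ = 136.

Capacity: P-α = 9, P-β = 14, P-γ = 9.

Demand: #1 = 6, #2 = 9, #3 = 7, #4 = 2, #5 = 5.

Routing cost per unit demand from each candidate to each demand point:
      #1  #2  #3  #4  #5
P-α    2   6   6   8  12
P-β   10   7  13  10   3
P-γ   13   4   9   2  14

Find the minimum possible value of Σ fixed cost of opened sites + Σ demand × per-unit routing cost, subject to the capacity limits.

492

Open {P-α, P-β, P-γ}; cheapest assignment that respects the capacities:
  P-α (cap 9, load 6): #1 — cost 6×2 = 12
  P-β (cap 14, load 14): #2, #5 — cost 9×7 + 5×3 = 78
  P-γ (cap 9, load 9): #3, #4 — cost 7×9 + 2×2 = 67
  Shipping 157, fixed 335 → total 492.
  Any other capacity-feasible assignment to {P-α, P-β, P-γ} ships for at least 157.
Total demand is 29 and no other set of sites has combined capacity ≥ 29, so {P-α, P-β, P-γ} is the only feasible choice of open sites. Minimum: 492.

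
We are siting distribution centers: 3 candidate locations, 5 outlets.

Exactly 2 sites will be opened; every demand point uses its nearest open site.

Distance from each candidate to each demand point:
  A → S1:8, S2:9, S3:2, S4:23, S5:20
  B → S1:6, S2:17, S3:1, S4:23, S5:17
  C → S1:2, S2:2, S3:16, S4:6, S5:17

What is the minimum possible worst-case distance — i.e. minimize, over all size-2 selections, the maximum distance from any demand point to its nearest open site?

Open {A, C}.
  Farthest demand point is S5 at distance 17 (to C); all others are ≤ 17.
With {B, C} the worst case is 17.
With {A, B} the worst case is 23.
No size-2 selection achieves below 17.

17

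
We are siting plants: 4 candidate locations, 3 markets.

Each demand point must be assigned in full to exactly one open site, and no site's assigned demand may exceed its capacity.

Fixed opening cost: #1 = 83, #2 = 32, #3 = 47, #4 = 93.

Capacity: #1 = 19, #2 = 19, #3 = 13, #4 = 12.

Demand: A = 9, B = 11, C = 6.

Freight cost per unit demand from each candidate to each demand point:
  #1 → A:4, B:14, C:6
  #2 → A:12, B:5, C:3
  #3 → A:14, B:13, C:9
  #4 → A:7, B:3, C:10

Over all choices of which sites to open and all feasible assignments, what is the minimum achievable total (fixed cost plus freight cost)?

Open {#1, #2}; cheapest assignment that respects the capacities:
  #1 (cap 19, load 9): A — cost 9×4 = 36
  #2 (cap 19, load 17): B, C — cost 11×5 + 6×3 = 73
  Shipping 109, fixed 115 → total 224.
  Any other capacity-feasible assignment to {#1, #2} ships for at least 109.
Compare {#2, #4}: its best feasible assignment gives total 261.
Compare {#1, #2, #3}: its best feasible assignment gives total 271.
Every other set of open sites that can feasibly serve all demand totals ≥ 261 even under its best assignment. Minimum: 224.

224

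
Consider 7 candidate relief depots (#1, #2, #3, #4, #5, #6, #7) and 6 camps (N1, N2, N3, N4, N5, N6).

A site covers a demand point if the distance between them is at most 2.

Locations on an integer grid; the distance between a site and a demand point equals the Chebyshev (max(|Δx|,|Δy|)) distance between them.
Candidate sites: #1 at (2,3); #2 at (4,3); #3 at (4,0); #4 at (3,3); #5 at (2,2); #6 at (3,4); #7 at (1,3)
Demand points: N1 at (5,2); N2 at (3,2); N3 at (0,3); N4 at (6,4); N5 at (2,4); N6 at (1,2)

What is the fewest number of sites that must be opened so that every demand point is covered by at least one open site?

Coverage sets (demand points within 2 of each site):
  #1: {N2, N3, N5, N6}
  #2: {N1, N2, N4, N5}
  #3: {N1, N2}
  #4: {N1, N2, N5, N6}
  #5: {N2, N3, N5, N6}
  #6: {N1, N2, N5, N6}
  #7: {N2, N3, N5, N6}
No single site covers all 6 demand points.
But {#1, #2} covers everything, so the minimum is 2.

2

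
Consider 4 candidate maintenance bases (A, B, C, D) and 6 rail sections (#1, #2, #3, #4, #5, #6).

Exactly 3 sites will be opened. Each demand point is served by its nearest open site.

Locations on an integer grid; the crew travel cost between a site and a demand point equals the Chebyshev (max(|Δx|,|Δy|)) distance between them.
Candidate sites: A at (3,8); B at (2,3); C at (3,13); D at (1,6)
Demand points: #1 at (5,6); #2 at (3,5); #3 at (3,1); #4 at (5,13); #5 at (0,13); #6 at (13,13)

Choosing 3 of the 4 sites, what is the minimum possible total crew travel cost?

21

Open {A, B, C}.
  #1→A 2, #2→B 2, #3→B 2, #4→C 2, #5→C 3, #6→A 10  ⇒ total 21.
Compare {B, C, D}: total 22.
Compare {A, C, D}: total 24.
No size-3 selection does better; minimum is 21.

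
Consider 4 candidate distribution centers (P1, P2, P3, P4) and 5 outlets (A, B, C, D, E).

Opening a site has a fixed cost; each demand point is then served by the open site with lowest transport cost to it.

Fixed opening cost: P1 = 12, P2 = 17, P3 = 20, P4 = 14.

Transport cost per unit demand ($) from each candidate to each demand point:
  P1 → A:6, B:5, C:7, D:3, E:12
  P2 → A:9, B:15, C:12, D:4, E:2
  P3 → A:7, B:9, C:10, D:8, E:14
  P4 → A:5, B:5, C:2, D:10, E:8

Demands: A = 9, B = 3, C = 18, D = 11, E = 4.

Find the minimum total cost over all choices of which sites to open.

Open {P2, P4}: assign each demand point to its cheapest open site.
  A→P4 9×5=45, B→P4 3×5=15, C→P4 18×2=36, D→P2 11×4=44, E→P2 4×2=8
  transport cost 148, fixed 31 → total 179.
Compare {P1, P2, P4}: transport cost 137 + fixed 43 = 180.
Compare {P1, P4}: transport cost 161 + fixed 26 = 187.
Compare {P2, P3, P4}: transport cost 148 + fixed 51 = 199.
All other subsets cost ≥ 180. Minimum total cost: 179.

179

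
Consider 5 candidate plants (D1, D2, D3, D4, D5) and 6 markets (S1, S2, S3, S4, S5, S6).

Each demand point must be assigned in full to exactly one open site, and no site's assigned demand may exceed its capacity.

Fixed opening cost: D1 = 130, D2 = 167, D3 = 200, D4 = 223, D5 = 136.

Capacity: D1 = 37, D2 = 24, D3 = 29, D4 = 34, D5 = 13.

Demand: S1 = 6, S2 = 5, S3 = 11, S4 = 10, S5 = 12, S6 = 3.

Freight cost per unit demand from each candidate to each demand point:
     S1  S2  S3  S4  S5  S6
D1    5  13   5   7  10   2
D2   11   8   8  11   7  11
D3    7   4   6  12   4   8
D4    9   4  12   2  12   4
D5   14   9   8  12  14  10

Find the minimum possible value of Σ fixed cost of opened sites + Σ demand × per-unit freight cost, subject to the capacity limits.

Open {D1, D3}; cheapest assignment that respects the capacities:
  D1 (cap 37, load 30): S1, S3, S4, S6 — cost 6×5 + 11×5 + 10×7 + 3×2 = 161
  D3 (cap 29, load 17): S2, S5 — cost 5×4 + 12×4 = 68
  Shipping 229, fixed 330 → total 559.
  Any other capacity-feasible assignment to {D1, D3} ships for at least 229.
Compare {D1, D2}: its best feasible assignment gives total 582.
Compare {D1, D4}: its best feasible assignment gives total 604.
Every other set of open sites that can feasibly serve all demand totals ≥ 582 even under its best assignment. Minimum: 559.

559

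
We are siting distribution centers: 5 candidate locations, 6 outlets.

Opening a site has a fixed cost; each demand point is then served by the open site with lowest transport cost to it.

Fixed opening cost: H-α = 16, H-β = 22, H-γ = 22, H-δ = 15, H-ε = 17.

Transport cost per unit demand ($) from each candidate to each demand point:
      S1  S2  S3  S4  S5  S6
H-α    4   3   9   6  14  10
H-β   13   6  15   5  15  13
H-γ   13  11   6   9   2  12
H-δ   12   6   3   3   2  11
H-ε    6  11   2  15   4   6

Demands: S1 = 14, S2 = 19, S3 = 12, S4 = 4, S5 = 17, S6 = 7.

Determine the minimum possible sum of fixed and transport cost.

Open {H-α, H-δ, H-ε}: assign each demand point to its cheapest open site.
  S1→H-α 14×4=56, S2→H-α 19×3=57, S3→H-ε 12×2=24, S4→H-δ 4×3=12, S5→H-δ 17×2=34, S6→H-ε 7×6=42
  transport cost 225, fixed 48 → total 273.
Compare {H-α, H-γ, H-ε}: transport cost 237 + fixed 55 = 292.
Compare {H-α, H-β, H-δ, H-ε}: transport cost 225 + fixed 70 = 295.
Compare {H-α, H-γ, H-δ, H-ε}: transport cost 225 + fixed 70 = 295.
All other subsets cost ≥ 292. Minimum total cost: 273.

273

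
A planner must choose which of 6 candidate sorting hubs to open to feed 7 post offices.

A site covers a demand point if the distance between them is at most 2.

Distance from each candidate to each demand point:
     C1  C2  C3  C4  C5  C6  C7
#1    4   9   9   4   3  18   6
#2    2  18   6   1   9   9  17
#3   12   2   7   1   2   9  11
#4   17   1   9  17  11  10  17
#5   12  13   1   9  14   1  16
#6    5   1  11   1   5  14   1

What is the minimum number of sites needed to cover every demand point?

4

Coverage sets (demand points within 2 of each site):
  #1: {}
  #2: {C1, C4}
  #3: {C2, C4, C5}
  #4: {C2}
  #5: {C3, C6}
  #6: {C2, C4, C7}
No 3 sites suffice: every size-3 union leaves at least one demand point uncovered.
But {#2, #3, #5, #6} covers everything, so the minimum is 4.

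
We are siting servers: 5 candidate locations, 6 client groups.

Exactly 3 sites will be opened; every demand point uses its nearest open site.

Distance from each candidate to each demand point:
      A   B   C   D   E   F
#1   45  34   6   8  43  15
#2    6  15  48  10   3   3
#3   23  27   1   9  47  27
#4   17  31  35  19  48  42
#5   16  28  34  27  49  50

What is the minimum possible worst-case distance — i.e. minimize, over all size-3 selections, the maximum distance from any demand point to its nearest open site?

15

Open {#1, #2, #3}.
  Farthest demand point is B at distance 15 (to #2); all others are ≤ 15.
With {#1, #2, #4} the worst case is 15.
With {#1, #2, #5} the worst case is 15.
No size-3 selection achieves below 15.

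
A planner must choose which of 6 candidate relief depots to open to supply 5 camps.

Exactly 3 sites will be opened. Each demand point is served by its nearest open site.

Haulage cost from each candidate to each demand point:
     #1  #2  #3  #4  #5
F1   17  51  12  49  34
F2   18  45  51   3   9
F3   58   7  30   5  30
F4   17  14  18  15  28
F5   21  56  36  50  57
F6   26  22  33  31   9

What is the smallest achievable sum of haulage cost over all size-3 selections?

48

Open {F1, F2, F3}.
  #1→F1 17, #2→F3 7, #3→F1 12, #4→F2 3, #5→F2 9  ⇒ total 48.
Compare {F1, F3, F6}: total 50.
Compare {F2, F3, F4}: total 54.
No size-3 selection does better; minimum is 48.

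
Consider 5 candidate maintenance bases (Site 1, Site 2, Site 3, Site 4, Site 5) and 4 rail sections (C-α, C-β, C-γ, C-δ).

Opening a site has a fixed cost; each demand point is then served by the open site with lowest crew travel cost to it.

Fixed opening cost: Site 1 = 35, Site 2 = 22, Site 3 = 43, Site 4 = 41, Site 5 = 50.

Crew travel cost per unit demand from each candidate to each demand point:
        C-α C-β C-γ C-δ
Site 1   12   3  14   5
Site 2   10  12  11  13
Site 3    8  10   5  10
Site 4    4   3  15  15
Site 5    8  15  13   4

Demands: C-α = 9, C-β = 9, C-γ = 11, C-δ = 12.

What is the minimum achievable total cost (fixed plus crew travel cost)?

Open {Site 1, Site 3}: assign each demand point to its cheapest open site.
  C-α→Site 3 9×8=72, C-β→Site 1 9×3=27, C-γ→Site 3 11×5=55, C-δ→Site 1 12×5=60
  crew travel cost 214, fixed 78 → total 292.
Compare {Site 1, Site 3, Site 4}: crew travel cost 178 + fixed 119 = 297.
Compare {Site 3, Site 4, Site 5}: crew travel cost 166 + fixed 134 = 300.
Compare {Site 1, Site 2, Site 3}: crew travel cost 214 + fixed 100 = 314.
All other subsets cost ≥ 297. Minimum total cost: 292.

292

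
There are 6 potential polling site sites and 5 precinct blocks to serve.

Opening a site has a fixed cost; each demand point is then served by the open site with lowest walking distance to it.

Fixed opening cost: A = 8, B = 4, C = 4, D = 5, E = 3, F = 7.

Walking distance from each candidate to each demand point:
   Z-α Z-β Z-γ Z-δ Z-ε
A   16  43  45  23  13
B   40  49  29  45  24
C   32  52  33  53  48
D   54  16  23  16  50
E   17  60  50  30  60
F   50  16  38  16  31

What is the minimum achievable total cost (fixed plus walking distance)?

97

Open {A, D}: assign each demand point to its cheapest open site.
  Z-α→A 16, Z-β→D 16, Z-γ→D 23, Z-δ→D 16, Z-ε→A 13
  walking distance 84, fixed 13 → total 97.
Compare {A, D, E}: walking distance 84 + fixed 16 = 100.
Compare {A, B, D}: walking distance 84 + fixed 17 = 101.
Compare {A, C, D}: walking distance 84 + fixed 17 = 101.
All other subsets cost ≥ 100. Minimum total cost: 97.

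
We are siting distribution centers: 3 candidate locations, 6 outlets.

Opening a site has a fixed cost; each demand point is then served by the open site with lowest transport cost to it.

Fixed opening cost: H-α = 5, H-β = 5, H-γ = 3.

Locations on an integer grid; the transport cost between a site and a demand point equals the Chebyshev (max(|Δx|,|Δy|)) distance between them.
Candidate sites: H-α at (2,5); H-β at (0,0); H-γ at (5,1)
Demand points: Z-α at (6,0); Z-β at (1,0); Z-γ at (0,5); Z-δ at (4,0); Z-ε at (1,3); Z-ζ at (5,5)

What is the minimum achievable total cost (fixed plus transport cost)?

Open {H-α, H-γ}: assign each demand point to its cheapest open site.
  Z-α→H-γ 1, Z-β→H-γ 4, Z-γ→H-α 2, Z-δ→H-γ 1, Z-ε→H-α 2, Z-ζ→H-α 3
  transport cost 13, fixed 8 → total 21.
Compare {H-γ}: transport cost 19 + fixed 3 = 22.
Compare {H-β, H-γ}: transport cost 15 + fixed 8 = 23.
Compare {H-α, H-β, H-γ}: transport cost 10 + fixed 13 = 23.
All other subsets cost ≥ 22. Minimum total cost: 21.

21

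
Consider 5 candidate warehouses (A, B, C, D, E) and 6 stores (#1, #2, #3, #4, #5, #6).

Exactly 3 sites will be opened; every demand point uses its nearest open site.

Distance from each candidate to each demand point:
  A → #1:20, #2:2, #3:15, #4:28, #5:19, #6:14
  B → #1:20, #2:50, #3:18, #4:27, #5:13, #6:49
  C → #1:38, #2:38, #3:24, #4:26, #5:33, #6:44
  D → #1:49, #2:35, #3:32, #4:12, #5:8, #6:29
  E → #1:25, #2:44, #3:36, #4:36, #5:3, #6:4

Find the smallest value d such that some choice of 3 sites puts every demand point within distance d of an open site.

20

Open {A, B, D}.
  Farthest demand point is #1 at distance 20 (to A); all others are ≤ 20.
With {A, C, D} the worst case is 20.
With {A, D, E} the worst case is 20.
No size-3 selection achieves below 20.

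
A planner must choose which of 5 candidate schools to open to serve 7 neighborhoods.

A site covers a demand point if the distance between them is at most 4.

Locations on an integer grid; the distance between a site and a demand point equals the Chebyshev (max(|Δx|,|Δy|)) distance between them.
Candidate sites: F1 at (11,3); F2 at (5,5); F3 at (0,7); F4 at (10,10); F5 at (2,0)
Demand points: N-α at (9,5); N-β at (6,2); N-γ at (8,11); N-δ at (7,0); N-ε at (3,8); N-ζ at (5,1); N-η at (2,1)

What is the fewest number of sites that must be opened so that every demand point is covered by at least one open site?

3

Coverage sets (demand points within 4 of each site):
  F1: {N-α, N-δ}
  F2: {N-α, N-β, N-ε, N-ζ, N-η}
  F3: {N-ε}
  F4: {N-γ}
  F5: {N-β, N-ζ, N-η}
No 2 sites suffice: every size-2 union leaves at least one demand point uncovered.
But {F1, F2, F4} covers everything, so the minimum is 3.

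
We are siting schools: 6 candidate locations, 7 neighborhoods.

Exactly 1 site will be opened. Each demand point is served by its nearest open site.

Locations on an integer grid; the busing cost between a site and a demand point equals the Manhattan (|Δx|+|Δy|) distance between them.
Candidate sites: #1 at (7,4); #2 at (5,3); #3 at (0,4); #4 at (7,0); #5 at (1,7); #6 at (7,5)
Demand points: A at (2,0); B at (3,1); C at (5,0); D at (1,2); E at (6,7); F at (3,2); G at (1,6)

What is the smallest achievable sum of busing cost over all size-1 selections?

Open {#2}.
  A→#2 6, B→#2 4, C→#2 3, D→#2 5, E→#2 5, F→#2 3, G→#2 7  ⇒ total 33.
Compare {#3}: total 41.
Compare {#5}: total 45.
No size-1 selection does better; minimum is 33.

33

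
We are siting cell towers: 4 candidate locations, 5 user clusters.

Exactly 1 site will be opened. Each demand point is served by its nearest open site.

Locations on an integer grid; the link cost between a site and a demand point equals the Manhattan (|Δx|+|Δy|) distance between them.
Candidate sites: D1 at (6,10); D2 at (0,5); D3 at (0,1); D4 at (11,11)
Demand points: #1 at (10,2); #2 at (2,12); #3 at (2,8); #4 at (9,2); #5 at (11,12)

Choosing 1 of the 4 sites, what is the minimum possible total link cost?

Open {D1}.
  #1→D1 12, #2→D1 6, #3→D1 6, #4→D1 11, #5→D1 7  ⇒ total 42.
Compare {D4}: total 44.
Compare {D2}: total 57.
No size-1 selection does better; minimum is 42.

42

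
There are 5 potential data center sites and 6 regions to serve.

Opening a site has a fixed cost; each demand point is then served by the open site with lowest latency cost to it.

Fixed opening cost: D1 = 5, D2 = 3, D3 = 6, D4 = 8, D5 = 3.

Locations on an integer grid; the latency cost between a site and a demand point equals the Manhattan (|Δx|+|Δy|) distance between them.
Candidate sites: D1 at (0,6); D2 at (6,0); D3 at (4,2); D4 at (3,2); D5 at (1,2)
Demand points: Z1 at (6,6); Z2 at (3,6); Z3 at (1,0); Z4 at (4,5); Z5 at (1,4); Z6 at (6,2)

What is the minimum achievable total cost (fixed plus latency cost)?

29

Open {D3, D5}: assign each demand point to its cheapest open site.
  Z1→D3 6, Z2→D3 5, Z3→D5 2, Z4→D3 3, Z5→D5 2, Z6→D3 2
  latency cost 20, fixed 9 → total 29.
Compare {D2, D5}: latency cost 24 + fixed 6 = 30.
Compare {D1, D5}: latency cost 23 + fixed 8 = 31.
Compare {D1, D2, D5}: latency cost 20 + fixed 11 = 31.
All other subsets cost ≥ 30. Minimum total cost: 29.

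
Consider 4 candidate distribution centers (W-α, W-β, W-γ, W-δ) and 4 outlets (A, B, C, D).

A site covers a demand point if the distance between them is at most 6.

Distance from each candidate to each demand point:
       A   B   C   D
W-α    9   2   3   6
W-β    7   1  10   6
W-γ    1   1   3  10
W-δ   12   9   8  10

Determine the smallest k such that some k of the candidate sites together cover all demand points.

Coverage sets (demand points within 6 of each site):
  W-α: {B, C, D}
  W-β: {B, D}
  W-γ: {A, B, C}
  W-δ: {}
No single site covers all 4 demand points.
But {W-α, W-γ} covers everything, so the minimum is 2.

2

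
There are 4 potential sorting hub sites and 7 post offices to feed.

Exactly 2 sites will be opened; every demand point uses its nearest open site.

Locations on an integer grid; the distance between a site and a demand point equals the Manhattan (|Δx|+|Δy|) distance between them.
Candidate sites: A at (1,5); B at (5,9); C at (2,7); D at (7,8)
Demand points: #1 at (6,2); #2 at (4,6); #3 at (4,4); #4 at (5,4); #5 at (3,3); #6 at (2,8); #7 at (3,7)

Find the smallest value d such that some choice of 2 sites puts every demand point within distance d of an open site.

7

Open {A, D}.
  Farthest demand point is #1 at distance 7 (to D); all others are ≤ 7.
With {C, D} the worst case is 7.
With {A, B} the worst case is 8.
No size-2 selection achieves below 7.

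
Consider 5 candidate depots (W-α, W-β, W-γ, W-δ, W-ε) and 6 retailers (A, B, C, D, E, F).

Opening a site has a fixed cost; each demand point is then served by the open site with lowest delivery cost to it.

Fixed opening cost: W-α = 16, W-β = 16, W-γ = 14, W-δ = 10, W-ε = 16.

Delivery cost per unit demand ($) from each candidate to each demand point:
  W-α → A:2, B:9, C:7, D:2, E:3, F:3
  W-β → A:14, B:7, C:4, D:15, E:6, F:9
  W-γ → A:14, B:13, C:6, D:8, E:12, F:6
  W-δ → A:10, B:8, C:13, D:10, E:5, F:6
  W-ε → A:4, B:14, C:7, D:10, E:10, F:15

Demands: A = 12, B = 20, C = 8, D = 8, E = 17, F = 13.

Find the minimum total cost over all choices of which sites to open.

334

Open {W-α, W-β}: assign each demand point to its cheapest open site.
  A→W-α 12×2=24, B→W-β 20×7=140, C→W-β 8×4=32, D→W-α 8×2=16, E→W-α 17×3=51, F→W-α 13×3=39
  delivery cost 302, fixed 32 → total 334.
Compare {W-α, W-β, W-δ}: delivery cost 302 + fixed 42 = 344.
Compare {W-α, W-β, W-γ}: delivery cost 302 + fixed 46 = 348.
Compare {W-α, W-β, W-ε}: delivery cost 302 + fixed 48 = 350.
All other subsets cost ≥ 344. Minimum total cost: 334.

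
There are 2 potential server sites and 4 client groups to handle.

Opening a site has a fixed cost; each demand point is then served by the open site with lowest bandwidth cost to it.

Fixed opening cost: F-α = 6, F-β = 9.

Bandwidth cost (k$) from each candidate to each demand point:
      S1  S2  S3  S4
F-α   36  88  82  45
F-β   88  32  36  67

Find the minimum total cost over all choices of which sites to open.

164

Open {F-α, F-β}: assign each demand point to its cheapest open site.
  S1→F-α 36, S2→F-β 32, S3→F-β 36, S4→F-α 45
  bandwidth cost 149, fixed 15 → total 164.
Compare {F-β}: bandwidth cost 223 + fixed 9 = 232.
Compare {F-α}: bandwidth cost 251 + fixed 6 = 257.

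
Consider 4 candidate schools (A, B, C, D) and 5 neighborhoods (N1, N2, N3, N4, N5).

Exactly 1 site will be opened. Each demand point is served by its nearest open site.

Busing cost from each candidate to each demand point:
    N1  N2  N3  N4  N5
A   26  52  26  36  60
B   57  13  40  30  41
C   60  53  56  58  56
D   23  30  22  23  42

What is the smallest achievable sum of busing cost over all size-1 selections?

Open {D}.
  N1→D 23, N2→D 30, N3→D 22, N4→D 23, N5→D 42  ⇒ total 140.
Compare {B}: total 181.
Compare {A}: total 200.
No size-1 selection does better; minimum is 140.

140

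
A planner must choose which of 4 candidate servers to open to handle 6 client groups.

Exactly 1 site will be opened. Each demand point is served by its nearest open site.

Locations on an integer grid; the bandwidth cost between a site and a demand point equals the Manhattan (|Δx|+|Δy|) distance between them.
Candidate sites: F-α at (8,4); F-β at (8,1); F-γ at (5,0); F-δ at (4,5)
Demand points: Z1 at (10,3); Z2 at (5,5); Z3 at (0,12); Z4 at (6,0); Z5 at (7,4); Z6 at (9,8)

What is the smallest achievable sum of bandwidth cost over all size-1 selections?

Open {F-α}.
  Z1→F-α 3, Z2→F-α 4, Z3→F-α 16, Z4→F-α 6, Z5→F-α 1, Z6→F-α 5  ⇒ total 35.
Compare {F-δ}: total 39.
Compare {F-β}: total 45.
No size-1 selection does better; minimum is 35.

35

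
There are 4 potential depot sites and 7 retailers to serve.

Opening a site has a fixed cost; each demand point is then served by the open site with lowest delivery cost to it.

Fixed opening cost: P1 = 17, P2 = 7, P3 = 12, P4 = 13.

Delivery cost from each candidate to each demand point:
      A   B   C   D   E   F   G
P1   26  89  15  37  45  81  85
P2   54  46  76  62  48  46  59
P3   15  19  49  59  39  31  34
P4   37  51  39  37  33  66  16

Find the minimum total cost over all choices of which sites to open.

208

Open {P1, P3, P4}: assign each demand point to its cheapest open site.
  A→P3 15, B→P3 19, C→P1 15, D→P1 37, E→P4 33, F→P3 31, G→P4 16
  delivery cost 166, fixed 42 → total 208.
Compare {P3, P4}: delivery cost 190 + fixed 25 = 215.
Compare {P1, P2, P3, P4}: delivery cost 166 + fixed 49 = 215.
Compare {P1, P3}: delivery cost 190 + fixed 29 = 219.
All other subsets cost ≥ 215. Minimum total cost: 208.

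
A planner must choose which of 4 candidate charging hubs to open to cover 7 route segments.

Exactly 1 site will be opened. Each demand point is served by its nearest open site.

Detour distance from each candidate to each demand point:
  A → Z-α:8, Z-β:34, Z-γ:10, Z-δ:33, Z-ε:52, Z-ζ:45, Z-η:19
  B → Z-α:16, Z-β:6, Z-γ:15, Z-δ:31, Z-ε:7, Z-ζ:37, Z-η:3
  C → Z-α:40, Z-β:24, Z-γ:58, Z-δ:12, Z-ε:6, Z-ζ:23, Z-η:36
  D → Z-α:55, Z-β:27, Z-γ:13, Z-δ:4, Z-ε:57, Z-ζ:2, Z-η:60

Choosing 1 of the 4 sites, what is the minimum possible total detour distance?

Open {B}.
  Z-α→B 16, Z-β→B 6, Z-γ→B 15, Z-δ→B 31, Z-ε→B 7, Z-ζ→B 37, Z-η→B 3  ⇒ total 115.
Compare {C}: total 199.
Compare {A}: total 201.
No size-1 selection does better; minimum is 115.

115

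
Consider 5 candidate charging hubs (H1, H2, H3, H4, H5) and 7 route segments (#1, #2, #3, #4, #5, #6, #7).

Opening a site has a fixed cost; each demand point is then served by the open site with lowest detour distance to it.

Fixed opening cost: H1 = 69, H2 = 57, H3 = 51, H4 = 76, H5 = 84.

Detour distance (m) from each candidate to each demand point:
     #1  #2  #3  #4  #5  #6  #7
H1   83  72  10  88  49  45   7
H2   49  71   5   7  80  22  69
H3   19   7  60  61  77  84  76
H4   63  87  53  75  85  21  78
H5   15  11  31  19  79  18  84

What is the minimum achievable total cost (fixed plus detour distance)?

282

Open {H1, H5}: assign each demand point to its cheapest open site.
  #1→H5 15, #2→H5 11, #3→H1 10, #4→H5 19, #5→H1 49, #6→H5 18, #7→H1 7
  detour distance 129, fixed 153 → total 282.
Compare {H1, H2, H3}: detour distance 116 + fixed 177 = 293.
Compare {H2, H3}: detour distance 206 + fixed 108 = 314.
Compare {H1, H3}: detour distance 198 + fixed 120 = 318.
All other subsets cost ≥ 293. Minimum total cost: 282.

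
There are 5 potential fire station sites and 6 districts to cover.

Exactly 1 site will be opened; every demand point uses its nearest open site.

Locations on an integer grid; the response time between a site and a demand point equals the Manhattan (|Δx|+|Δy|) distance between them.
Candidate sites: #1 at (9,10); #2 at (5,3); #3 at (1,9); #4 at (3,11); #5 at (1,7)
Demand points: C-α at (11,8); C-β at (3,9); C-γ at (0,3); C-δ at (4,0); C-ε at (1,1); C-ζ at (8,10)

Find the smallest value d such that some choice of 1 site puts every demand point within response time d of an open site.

Open {#2}.
  Farthest demand point is C-α at response time 11 (to #2); all others are ≤ 11.
With {#5} the worst case is 11.
With {#3} the worst case is 12.
No size-1 selection achieves below 11.

11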